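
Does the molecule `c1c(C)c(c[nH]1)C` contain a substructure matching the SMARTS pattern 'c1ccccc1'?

No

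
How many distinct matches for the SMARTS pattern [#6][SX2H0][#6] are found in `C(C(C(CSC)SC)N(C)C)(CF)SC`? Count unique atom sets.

3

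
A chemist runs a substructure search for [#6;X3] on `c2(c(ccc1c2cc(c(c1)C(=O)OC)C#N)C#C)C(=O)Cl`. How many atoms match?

The query [#6;X3] means: any carbon (aromatic or not) with three total connections.
Check the 21 heavy atoms by environment: 10× c (aromatic, X3) → match; 3× C (X2) → no; 1× N (X1) → no; 2× C (X3) → match; 2× O (X1) → no; 1× O (X2) → no; 1× C (X4) → no; 1× Cl (X1) → no.
Summing the matching environments: 10 + 2 = 12 matching atoms.

12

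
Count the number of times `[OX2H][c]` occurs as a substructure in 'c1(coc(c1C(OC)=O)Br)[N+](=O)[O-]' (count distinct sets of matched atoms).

0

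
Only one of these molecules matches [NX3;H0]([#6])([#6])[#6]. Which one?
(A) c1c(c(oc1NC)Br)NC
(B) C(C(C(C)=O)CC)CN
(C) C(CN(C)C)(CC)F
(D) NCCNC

[NX3;H0]([#6])([#6])[#6] describes a trivalent nitrogen with no H, bonded to three carbons (a tertiary amine).
(A) has an N-methylamino group (-NHCH3) but the nitrogen still has one H (H1), not H0.
(B) has a primary amino group (-NH2) but the nitrogen has H2, not H0 with three carbons.
(C) contains a dimethylamino group (-N(CH3)2), which satisfies every atom and bond constraint.
(D) has a primary amino group (-NH2) but the nitrogen has H2, not H0 with three carbons.
So the answer is (C).

C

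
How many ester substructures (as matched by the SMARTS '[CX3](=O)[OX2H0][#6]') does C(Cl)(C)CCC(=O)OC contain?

[CX3](=O)[OX2H0][#6] is the SMARTS for an ester: a carbonyl carbon bonded to an oxygen that is itself bonded to carbon (no H on that O).
Exactly one fragment in the molecule meets all constraints, giving 1 match.

1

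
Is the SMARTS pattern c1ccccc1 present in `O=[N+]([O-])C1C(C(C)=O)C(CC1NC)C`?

The pattern c1ccccc1 describes six aromatic carbons in a ring — a benzene ring.
The closest candidate here is a methyl group (-CH3), but no six-membered all-carbon aromatic ring is present. No other fragment satisfies the full query, so there is no match.

No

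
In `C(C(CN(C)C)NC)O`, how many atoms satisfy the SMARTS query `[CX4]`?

Check the 9 heavy atoms by environment: 6× C (X4) → match; 2× N (X3) → no; 1× O (X2) → no.
That gives 6 matching atoms.

6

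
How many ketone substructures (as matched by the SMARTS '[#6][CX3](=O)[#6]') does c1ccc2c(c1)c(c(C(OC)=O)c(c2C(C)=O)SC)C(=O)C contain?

2

[#6][CX3](=O)[#6] is the SMARTS for a ketone: a carbonyl carbon (no H) flanked by two carbons.
The molecule carries 2 separate instances of an acetyl/ketone group (-C(=O)CH3) meeting every constraint; each maps to a distinct set of atoms, giving 2 matches.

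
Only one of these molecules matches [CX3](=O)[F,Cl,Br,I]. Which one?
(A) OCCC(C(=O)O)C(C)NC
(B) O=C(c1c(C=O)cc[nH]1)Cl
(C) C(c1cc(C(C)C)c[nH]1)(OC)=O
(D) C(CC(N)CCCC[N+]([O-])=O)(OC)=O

[CX3](=O)[F,Cl,Br,I] describes a carbonyl carbon bonded to a halogen (an acyl halide).
(A) has a carboxylic acid group (-C(=O)OH) but the carbonyl is bonded to -OH, not to a halogen.
(B) contains an acyl chloride (-C(=O)Cl), which satisfies every atom and bond constraint.
(C) has a methyl-ester group (-C(=O)OCH3) but the carbonyl is bonded to -O-C, not to a halogen.
(D) has a methyl-ester group (-C(=O)OCH3) but the carbonyl is bonded to -O-C, not to a halogen.
So the answer is (B).

B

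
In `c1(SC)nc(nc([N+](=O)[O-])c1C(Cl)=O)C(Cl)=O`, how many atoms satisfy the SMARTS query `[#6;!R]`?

3

The query [#6;!R] means: carbon not in any ring.
Check the 17 heavy atoms by environment: 2× n (aromatic, in 6-ring) → no; 4× c (aromatic, in 6-ring) → no; 1× N (charge +1, acyclic) → no; 1× O (charge -1, acyclic) → no; 3× O (acyclic) → no; 1× S (acyclic) → no; 3× C (acyclic) → match; 2× Cl (acyclic) → no.
That gives 3 matching atoms.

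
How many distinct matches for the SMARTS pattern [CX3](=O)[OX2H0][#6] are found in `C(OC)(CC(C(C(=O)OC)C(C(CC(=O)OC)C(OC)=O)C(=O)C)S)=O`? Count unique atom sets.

4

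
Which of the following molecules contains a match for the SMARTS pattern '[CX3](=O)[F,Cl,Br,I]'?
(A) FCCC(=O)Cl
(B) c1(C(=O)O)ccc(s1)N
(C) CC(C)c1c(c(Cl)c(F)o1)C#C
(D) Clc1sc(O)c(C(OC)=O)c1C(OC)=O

[CX3](=O)[F,Cl,Br,I] describes a carbonyl carbon bonded to a halogen (an acyl halide).
(A) contains an acyl chloride (-C(=O)Cl), which satisfies every atom and bond constraint.
(B) has a carboxylic acid group (-C(=O)OH) but the carbonyl is bonded to -OH, not to a halogen.
(C) has a chloro substituent but the Cl is not on a carbonyl carbon.
(D) has a chloro substituent but the Cl is not on a carbonyl carbon.
So the answer is (A).

A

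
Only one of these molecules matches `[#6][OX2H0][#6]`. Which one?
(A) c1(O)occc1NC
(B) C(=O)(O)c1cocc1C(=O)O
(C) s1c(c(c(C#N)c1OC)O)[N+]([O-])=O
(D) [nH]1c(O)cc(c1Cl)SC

C

[#6][OX2H0][#6] describes an aliphatic oxygen bridging two carbons with no H on the oxygen (an ether).
(A) has a hydroxyl group (-OH) but the oxygen has H1, not H0 bridging two carbons.
(B) has a carboxylic acid group (-C(=O)OH) but the -OH oxygen has H1; the =O is OX1, not OX2.
(C) contains a methoxy ether (-OCH3), which satisfies every atom and bond constraint.
(D) has a hydroxyl group (-OH) but the oxygen has H1, not H0 bridging two carbons.
So the answer is (C).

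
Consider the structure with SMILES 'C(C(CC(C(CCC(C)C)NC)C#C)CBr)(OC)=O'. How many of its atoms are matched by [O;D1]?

1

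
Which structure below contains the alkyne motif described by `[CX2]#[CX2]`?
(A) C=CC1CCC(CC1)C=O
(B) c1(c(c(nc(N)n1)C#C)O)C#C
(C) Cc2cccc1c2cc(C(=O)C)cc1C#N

B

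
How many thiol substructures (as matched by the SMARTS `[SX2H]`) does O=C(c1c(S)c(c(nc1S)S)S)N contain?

[SX2H] is the SMARTS for a thiol: an aliphatic sulfur with two connections, one being H.
The molecule carries 4 separate instances of a thiol (-SH) meeting every constraint; each maps to a distinct set of atoms, giving 4 matches.

4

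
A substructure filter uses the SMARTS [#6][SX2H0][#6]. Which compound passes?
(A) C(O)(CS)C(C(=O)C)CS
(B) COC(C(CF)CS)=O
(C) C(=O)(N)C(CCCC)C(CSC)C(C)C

[#6][SX2H0][#6] describes an aliphatic sulfur bridging two carbons with no H on the sulfur (a thioether).
(A) has a thiol (-SH) but the sulfur has H1, not H0 bridging two carbons.
(B) has a thiol (-SH) but the sulfur has H1, not H0 bridging two carbons.
(C) contains a methylthio ether (-SCH3), which satisfies every atom and bond constraint.
So the answer is (C).

C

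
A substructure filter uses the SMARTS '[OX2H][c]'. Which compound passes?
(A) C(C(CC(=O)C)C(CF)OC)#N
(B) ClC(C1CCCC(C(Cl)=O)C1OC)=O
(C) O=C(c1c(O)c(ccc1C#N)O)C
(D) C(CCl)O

C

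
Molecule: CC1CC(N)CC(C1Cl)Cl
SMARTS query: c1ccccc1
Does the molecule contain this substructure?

No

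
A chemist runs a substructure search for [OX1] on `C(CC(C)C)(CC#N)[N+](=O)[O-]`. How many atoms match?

Check the 11 heavy atoms by environment: 6× C (X4) → no; 1× N (charge +1, X3) → no; 1× O (charge -1, X1) → match; 1× O (X1) → match; 1× C (X2) → no; 1× N (X1) → no.
Summing the matching environments: 1 + 1 = 2 matching atoms.

2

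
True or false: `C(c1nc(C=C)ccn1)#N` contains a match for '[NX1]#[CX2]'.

True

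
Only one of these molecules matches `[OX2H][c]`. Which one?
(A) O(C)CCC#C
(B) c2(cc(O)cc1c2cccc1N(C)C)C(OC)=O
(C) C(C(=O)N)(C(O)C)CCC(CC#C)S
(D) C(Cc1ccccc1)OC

[OX2H][c] describes a hydroxyl oxygen attached to an aromatic carbon (a phenol).
(A) has a methoxy ether (-OCH3) but the oxygen has H0, not H1.
(B) contains a hydroxyl group (-OH), which satisfies every atom and bond constraint.
(C) has a hydroxyl group (-OH) but the -OH is on an aliphatic carbon, not an aromatic c.
(D) has a methoxy ether (-OCH3) but the oxygen has H0, not H1.
So the answer is (B).

B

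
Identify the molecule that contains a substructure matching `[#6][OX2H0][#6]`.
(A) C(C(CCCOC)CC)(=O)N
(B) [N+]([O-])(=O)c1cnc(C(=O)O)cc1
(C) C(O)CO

[#6][OX2H0][#6] describes an aliphatic oxygen bridging two carbons with no H on the oxygen (an ether).
(A) contains a methoxy ether (-OCH3), which satisfies every atom and bond constraint.
(B) has a carboxylic acid group (-C(=O)OH) but the -OH oxygen has H1; the =O is OX1, not OX2.
(C) has a hydroxyl group (-OH) but the oxygen has H1, not H0 bridging two carbons.
So the answer is (A).

A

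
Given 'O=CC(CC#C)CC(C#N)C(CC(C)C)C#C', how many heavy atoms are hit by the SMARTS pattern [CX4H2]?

3

The query [CX4H2] means: sp3 carbon (X4) with exactly two hydrogens.
Check the 17 heavy atoms by environment: 3× C (H2, X4) → match; 4× C (H1, X4) → no; 3× C (H0, X2) → no; 1× N (H0, X1) → no; 2× C (H1, X2) → no; 1× C (H1, X3) → no; 1× O (H0, X1) → no; 2× C (H3, X4) → no.
That gives 3 matching atoms.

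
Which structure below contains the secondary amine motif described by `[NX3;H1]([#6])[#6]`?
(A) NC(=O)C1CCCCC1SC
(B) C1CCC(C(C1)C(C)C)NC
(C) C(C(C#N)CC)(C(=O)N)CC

B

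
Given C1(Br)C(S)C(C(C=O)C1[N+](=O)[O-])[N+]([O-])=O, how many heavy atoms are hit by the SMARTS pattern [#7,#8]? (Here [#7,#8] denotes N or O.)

The query [#7,#8] means: nitrogen or oxygen (comma = OR).
Check the 15 heavy atoms by environment: 6× C → no; 3× O → match; 1× S → no; 2× N (charge +1) → match; 2× O (charge -1) → match; 1× Br → no.
Summing the matching environments: 3 + 2 + 2 = 7 matching atoms.

7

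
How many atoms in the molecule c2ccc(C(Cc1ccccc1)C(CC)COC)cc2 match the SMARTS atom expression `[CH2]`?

3

The query [CH2] means: aliphatic carbon with exactly two hydrogens.
Check the 20 heavy atoms by environment: 3× C (H2) → match; 2× C (H1) → no; 1× O (H0) → no; 2× C (H3) → no; 2× c (aromatic, H0) → no; 10× c (aromatic, H1) → no.
That gives 3 matching atoms.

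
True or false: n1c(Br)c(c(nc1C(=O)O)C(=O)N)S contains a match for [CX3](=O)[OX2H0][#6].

False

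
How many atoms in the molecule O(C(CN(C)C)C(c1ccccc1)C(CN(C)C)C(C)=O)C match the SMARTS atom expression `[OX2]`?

1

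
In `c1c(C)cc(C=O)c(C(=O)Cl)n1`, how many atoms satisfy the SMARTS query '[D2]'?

4

The query [D2] means: atom with exactly two heavy-atom neighbours.
Check the 12 heavy atoms by environment: 1× n (aromatic, D2) → match; 3× c (aromatic, D3) → no; 2× c (aromatic, D2) → match; 1× C (D1) → no; 1× C (D2) → match; 2× O (D1) → no; 1× C (D3) → no; 1× Cl (D1) → no.
Summing the matching environments: 1 + 2 + 1 = 4 matching atoms.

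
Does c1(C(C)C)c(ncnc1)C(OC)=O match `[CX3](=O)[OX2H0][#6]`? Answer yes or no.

Yes

The pattern [CX3](=O)[OX2H0][#6] describes a carbonyl carbon bonded to an oxygen that is itself bonded to carbon (no H on that O) — an ester.
The molecule carries a methyl-ester group (-C(=O)OCH3), whose atoms satisfy every constraint of the query, so the pattern matches.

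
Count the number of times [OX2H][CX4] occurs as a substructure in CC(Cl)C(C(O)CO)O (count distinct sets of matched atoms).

[OX2H][CX4] is the SMARTS for an aliphatic alcohol: a hydroxyl oxygen bound to an sp3 (X4) carbon.
The molecule carries 3 separate instances of a hydroxyl group (-OH) meeting every constraint; each maps to a distinct set of atoms, giving 3 matches.

3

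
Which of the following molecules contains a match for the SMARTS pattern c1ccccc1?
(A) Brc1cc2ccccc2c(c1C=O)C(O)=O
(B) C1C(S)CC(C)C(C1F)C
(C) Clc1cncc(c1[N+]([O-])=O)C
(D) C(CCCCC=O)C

c1ccccc1 describes six aromatic carbons in a ring (a benzene ring).
(A) contains the required atom environment, so the pattern matches.
(B) has a methyl group (-CH3) but no six-membered all-carbon aromatic ring is present.
(C) has a methyl group (-CH3) but no six-membered all-carbon aromatic ring is present.
(D) has a methyl group (-CH3) but no six-membered all-carbon aromatic ring is present.
So the answer is (A).

A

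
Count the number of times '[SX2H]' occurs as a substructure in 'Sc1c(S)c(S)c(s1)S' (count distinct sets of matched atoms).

4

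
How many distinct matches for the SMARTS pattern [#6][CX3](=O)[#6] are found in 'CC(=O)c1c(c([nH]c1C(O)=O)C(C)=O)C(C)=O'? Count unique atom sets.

[#6][CX3](=O)[#6] is the SMARTS for a ketone: a carbonyl carbon (no H) flanked by two carbons.
The molecule carries 3 separate instances of an acetyl/ketone group (-C(=O)CH3) meeting every constraint; each maps to a distinct set of atoms, giving 3 matches.

3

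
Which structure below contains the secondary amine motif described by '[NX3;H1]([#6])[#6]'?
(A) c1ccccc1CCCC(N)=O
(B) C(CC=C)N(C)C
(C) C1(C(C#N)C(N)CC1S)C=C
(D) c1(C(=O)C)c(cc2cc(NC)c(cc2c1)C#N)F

D

[NX3;H1]([#6])[#6] describes a trivalent nitrogen with one H, bonded to two carbons (a secondary amine).
(A) has a primary amide (-C(=O)NH2) but the -C(=O)NH2 nitrogen has H2, not H1.
(B) has a dimethylamino group (-N(CH3)2) but the nitrogen has H0, not H1.
(C) has a primary amino group (-NH2) but the nitrogen has H2 and only one carbon neighbour.
(D) contains an N-methylamino group (-NHCH3), which satisfies every atom and bond constraint.
So the answer is (D).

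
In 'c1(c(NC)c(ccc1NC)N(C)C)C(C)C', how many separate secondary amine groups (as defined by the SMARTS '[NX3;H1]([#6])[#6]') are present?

2

[NX3;H1]([#6])[#6] is the SMARTS for a secondary amine: a trivalent nitrogen with one H, bonded to two carbons.
The molecule carries 2 separate instances of an N-methylamino group (-NHCH3) meeting every constraint; each maps to a distinct set of atoms, giving 2 matches.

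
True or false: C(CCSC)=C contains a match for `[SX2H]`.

The pattern [SX2H] describes an aliphatic sulfur with two connections, one being H — a thiol.
The closest candidate here is a methylthio ether (-SCH3), but the sulfur has H0 (bonded to two carbons), not H1. No other fragment satisfies the full query, so there is no match.

False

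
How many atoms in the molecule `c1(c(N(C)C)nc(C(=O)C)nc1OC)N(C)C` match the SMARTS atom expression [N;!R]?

2

The query [N;!R] means: aliphatic nitrogen not in a ring.
Check the 17 heavy atoms by environment: 2× n (aromatic, in 6-ring) → no; 4× c (aromatic, in 6-ring) → no; 7× C (acyclic) → no; 2× O (acyclic) → no; 2× N (acyclic) → match.
That gives 2 matching atoms.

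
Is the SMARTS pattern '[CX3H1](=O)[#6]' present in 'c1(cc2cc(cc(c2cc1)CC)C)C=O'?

The pattern [CX3H1](=O)[#6] describes an sp2 carbon with one H, double-bonded to O and single-bonded to carbon — an aldehyde.
The molecule carries an aldehyde (-CHO), whose atoms satisfy every constraint of the query, so the pattern matches.

Yes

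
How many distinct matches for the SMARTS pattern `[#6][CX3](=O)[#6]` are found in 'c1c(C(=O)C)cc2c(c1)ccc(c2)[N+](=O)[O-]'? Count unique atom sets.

1

[#6][CX3](=O)[#6] is the SMARTS for a ketone: a carbonyl carbon (no H) flanked by two carbons.
Exactly one fragment in the molecule meets all constraints, giving 1 match.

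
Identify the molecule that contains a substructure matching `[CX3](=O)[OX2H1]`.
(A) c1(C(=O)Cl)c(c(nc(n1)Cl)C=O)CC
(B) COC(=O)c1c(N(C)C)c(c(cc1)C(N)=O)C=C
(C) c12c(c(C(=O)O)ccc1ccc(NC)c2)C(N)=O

C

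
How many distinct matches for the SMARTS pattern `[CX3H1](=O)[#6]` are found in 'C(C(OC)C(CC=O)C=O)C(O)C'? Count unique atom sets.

[CX3H1](=O)[#6] is the SMARTS for an aldehyde: an sp2 carbon with one H, double-bonded to O and single-bonded to carbon.
The molecule carries 2 separate instances of an aldehyde (-CHO) meeting every constraint; each maps to a distinct set of atoms, giving 2 matches.

2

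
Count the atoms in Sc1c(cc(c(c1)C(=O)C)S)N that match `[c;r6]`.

6

The query [c;r6] means: aromatic carbon that belongs to a six-membered ring.
Check the 12 heavy atoms by environment: 6× c (aromatic, in 6-ring) → match; 2× S (acyclic) → no; 1× N (acyclic) → no; 2× C (acyclic) → no; 1× O (acyclic) → no.
That gives 6 matching atoms.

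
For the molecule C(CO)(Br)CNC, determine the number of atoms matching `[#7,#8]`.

2

Check the 7 heavy atoms by environment: 4× C → no; 1× N → match; 1× Br → no; 1× O → match.
Summing the matching environments: 1 + 1 = 2 matching atoms.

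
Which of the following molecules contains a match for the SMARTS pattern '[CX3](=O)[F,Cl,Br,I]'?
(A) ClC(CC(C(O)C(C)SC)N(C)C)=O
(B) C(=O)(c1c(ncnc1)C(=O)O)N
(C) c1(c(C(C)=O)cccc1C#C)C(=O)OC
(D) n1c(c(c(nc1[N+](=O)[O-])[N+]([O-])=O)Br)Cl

[CX3](=O)[F,Cl,Br,I] describes a carbonyl carbon bonded to a halogen (an acyl halide).
(A) contains an acyl chloride (-C(=O)Cl), which satisfies every atom and bond constraint.
(B) has a carboxylic acid group (-C(=O)OH) but the carbonyl is bonded to -OH, not to a halogen.
(C) has a methyl-ester group (-C(=O)OCH3) but the carbonyl is bonded to -O-C, not to a halogen.
(D) has a chloro substituent but the Cl is not on a carbonyl carbon.
So the answer is (A).

A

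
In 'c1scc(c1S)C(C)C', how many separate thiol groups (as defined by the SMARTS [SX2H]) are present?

1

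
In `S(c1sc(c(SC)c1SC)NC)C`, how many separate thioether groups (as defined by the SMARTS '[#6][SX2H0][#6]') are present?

3

[#6][SX2H0][#6] is the SMARTS for a thioether: an aliphatic sulfur bridging two carbons with no H on the sulfur.
The molecule carries 3 separate instances of a methylthio ether (-SCH3) meeting every constraint; each maps to a distinct set of atoms, giving 3 matches.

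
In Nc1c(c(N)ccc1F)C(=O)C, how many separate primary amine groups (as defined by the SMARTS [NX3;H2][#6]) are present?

[NX3;H2][#6] is the SMARTS for a primary amine: a trivalent nitrogen with two H attached to carbon.
The molecule carries 2 separate instances of a primary amino group (-NH2) meeting every constraint; each maps to a distinct set of atoms, giving 2 matches.

2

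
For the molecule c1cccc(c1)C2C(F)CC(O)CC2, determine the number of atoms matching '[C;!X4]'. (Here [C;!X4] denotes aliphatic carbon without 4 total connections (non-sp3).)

The query [C;!X4] means: aliphatic carbon that does not have four total connections.
Check the 14 heavy atoms by environment: 6× C (X4) → no; 6× c (aromatic, X3) → no; 1× O (X2) → no; 1× F (X1) → no.
No environment satisfies the query, so 0 matching atoms.

0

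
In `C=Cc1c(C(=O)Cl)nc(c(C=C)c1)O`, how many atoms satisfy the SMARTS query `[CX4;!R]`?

0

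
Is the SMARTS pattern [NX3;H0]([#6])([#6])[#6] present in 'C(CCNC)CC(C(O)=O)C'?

The pattern [NX3;H0]([#6])([#6])[#6] describes a trivalent nitrogen with no H, bonded to three carbons — a tertiary amine.
The closest candidate here is an N-methylamino group (-NHCH3), but the nitrogen still has one H (H1), not H0. No other fragment satisfies the full query, so there is no match.

No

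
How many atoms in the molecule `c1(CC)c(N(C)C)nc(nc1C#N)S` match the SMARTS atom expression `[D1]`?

5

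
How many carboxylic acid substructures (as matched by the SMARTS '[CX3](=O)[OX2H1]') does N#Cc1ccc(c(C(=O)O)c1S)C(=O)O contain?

2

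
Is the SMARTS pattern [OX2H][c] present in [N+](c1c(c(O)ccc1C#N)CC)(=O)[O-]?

The pattern [OX2H][c] describes a hydroxyl oxygen attached to an aromatic carbon — a phenol.
The molecule carries a hydroxyl group (-OH), whose atoms satisfy every constraint of the query, so the pattern matches.

Yes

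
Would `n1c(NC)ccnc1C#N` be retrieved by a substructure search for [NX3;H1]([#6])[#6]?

Yes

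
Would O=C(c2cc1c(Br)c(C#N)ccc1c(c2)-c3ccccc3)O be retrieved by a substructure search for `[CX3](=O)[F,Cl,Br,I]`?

The pattern [CX3](=O)[F,Cl,Br,I] describes a carbonyl carbon bonded to a halogen — an acyl halide.
The closest candidate here is a carboxylic acid group (-C(=O)OH), but the carbonyl is bonded to -OH, not to a halogen. No other fragment satisfies the full query, so there is no match.

No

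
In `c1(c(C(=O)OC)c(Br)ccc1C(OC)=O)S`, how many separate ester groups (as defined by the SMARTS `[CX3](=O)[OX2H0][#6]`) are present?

2

[CX3](=O)[OX2H0][#6] is the SMARTS for an ester: a carbonyl carbon bonded to an oxygen that is itself bonded to carbon (no H on that O).
The molecule carries 2 separate instances of a methyl-ester group (-C(=O)OCH3) meeting every constraint; each maps to a distinct set of atoms, giving 2 matches.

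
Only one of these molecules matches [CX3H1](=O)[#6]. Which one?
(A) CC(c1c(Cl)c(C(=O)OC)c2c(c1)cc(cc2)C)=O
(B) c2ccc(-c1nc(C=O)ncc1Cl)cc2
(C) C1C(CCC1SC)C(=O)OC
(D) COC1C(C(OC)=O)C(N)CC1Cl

B

[CX3H1](=O)[#6] describes an sp2 carbon with one H, double-bonded to O and single-bonded to carbon (an aldehyde).
(A) has a methyl-ester group (-C(=O)OCH3) but the carbonyl carbon has H0, not H1.
(B) contains an aldehyde (-CHO), which satisfies every atom and bond constraint.
(C) has a methyl-ester group (-C(=O)OCH3) but the carbonyl carbon has H0, not H1.
(D) has a methyl-ester group (-C(=O)OCH3) but the carbonyl carbon has H0, not H1.
So the answer is (B).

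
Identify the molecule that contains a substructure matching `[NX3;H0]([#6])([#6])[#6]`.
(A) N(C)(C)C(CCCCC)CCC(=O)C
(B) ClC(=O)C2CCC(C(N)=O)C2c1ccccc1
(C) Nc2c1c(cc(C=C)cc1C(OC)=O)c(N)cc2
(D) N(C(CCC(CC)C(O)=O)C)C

A

[NX3;H0]([#6])([#6])[#6] describes a trivalent nitrogen with no H, bonded to three carbons (a tertiary amine).
(A) contains a dimethylamino group (-N(CH3)2), which satisfies every atom and bond constraint.
(B) has a primary amide (-C(=O)NH2) but the amide nitrogen has H2 and only one carbon neighbour.
(C) has a primary amino group (-NH2) but the nitrogen has H2, not H0 with three carbons.
(D) has an N-methylamino group (-NHCH3) but the nitrogen still has one H (H1), not H0.
So the answer is (A).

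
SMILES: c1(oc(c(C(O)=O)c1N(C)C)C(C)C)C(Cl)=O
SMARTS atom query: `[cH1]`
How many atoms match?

0

The query [cH1] means: aromatic carbon bearing exactly one hydrogen.
Check the 17 heavy atoms by environment: 1× o (aromatic, H0) → no; 4× c (aromatic, H0) → no; 2× C (H0) → no; 2× O (H0) → no; 1× O (H1) → no; 1× N (H0) → no; 4× C (H3) → no; 1× Cl (H0) → no; 1× C (H1) → no.
No environment satisfies the query, so 0 matching atoms.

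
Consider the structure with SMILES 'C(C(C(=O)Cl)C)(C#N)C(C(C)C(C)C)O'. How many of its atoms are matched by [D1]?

The query [D1] means: atom with exactly one heavy-atom neighbour (degree 1).
Check the 15 heavy atoms by environment: 4× C (D1) → match; 6× C (D3) → no; 1× C (D2) → no; 1× N (D1) → match; 2× O (D1) → match; 1× Cl (D1) → match.
Summing the matching environments: 4 + 1 + 2 + 1 = 8 matching atoms.

8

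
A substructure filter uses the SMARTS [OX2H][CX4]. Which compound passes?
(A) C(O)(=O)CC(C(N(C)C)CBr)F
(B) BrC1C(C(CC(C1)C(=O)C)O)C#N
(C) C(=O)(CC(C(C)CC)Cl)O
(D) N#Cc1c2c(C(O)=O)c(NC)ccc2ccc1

[OX2H][CX4] describes a hydroxyl oxygen bound to an sp3 (X4) carbon (an aliphatic alcohol).
(A) has a carboxylic acid group (-C(=O)OH) but the -OH is on a CX3 carbonyl carbon, not a CX4 carbon.
(B) contains a hydroxyl group (-OH), which satisfies every atom and bond constraint.
(C) has a carboxylic acid group (-C(=O)OH) but the -OH is on a CX3 carbonyl carbon, not a CX4 carbon.
(D) has a carboxylic acid group (-C(=O)OH) but the -OH is on a CX3 carbonyl carbon, not a CX4 carbon.
So the answer is (B).

B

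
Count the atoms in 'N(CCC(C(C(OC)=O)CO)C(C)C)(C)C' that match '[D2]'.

4

The query [D2] means: atom with exactly two heavy-atom neighbours.
Check the 16 heavy atoms by environment: 3× C (D2) → match; 4× C (D3) → no; 2× O (D1) → no; 1× N (D3) → no; 5× C (D1) → no; 1× O (D2) → match.
Summing the matching environments: 3 + 1 = 4 matching atoms.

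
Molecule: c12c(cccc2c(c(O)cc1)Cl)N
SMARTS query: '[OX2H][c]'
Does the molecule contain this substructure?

Yes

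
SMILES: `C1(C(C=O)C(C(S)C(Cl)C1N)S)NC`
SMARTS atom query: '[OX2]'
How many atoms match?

The query [OX2] means: aliphatic oxygen with two total connections — ether, hydroxyl, or ester single-bond O.
Check the 14 heavy atoms by environment: 7× C (X4) → no; 2× N (X3) → no; 1× C (X3) → no; 1× O (X1) → no; 1× Cl (X1) → no; 2× S (X2) → no.
No environment satisfies the query, so 0 matching atoms.

0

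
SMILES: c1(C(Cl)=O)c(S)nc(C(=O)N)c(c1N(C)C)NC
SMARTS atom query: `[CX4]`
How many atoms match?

The query [CX4] means: C with X4: aliphatic carbon with exactly 4 total connections (bonds + H).
Check the 18 heavy atoms by environment: 1× n (aromatic, X2) → no; 5× c (aromatic, X3) → no; 2× C (X3) → no; 2× O (X1) → no; 1× Cl (X1) → no; 3× N (X3) → no; 3× C (X4) → match; 1× S (X2) → no.
That gives 3 matching atoms.

3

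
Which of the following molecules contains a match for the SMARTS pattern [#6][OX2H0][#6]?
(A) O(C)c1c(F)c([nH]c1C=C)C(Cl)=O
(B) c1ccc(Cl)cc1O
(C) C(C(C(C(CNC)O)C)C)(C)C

[#6][OX2H0][#6] describes an aliphatic oxygen bridging two carbons with no H on the oxygen (an ether).
(A) contains a methoxy ether (-OCH3), which satisfies every atom and bond constraint.
(B) has a hydroxyl group (-OH) but the oxygen has H1, not H0 bridging two carbons.
(C) has a hydroxyl group (-OH) but the oxygen has H1, not H0 bridging two carbons.
So the answer is (A).

A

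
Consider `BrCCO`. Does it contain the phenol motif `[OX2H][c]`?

No

The pattern [OX2H][c] describes a hydroxyl oxygen attached to an aromatic carbon — a phenol.
The closest candidate here is a hydroxyl group (-OH), but the -OH is on an aliphatic carbon, not an aromatic c. No other fragment satisfies the full query, so there is no match.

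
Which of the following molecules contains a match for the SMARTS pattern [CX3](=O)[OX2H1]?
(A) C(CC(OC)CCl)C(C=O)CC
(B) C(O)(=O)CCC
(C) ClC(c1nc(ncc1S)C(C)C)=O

[CX3](=O)[OX2H1] describes an sp2 carbon double-bonded to O and single-bonded to an -OH oxygen (a carboxylic acid).
(A) has an aldehyde (-CHO) but there is no singly-bonded oxygen on the carbonyl carbon.
(B) contains a carboxylic acid group (-C(=O)OH), which satisfies every atom and bond constraint.
(C) has an acyl chloride (-C(=O)Cl) but the carbonyl is bonded to Cl, not to an -OH oxygen.
So the answer is (B).

B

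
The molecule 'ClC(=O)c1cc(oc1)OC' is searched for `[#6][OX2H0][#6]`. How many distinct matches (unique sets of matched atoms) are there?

[#6][OX2H0][#6] is the SMARTS for an ether: an aliphatic oxygen bridging two carbons with no H on the oxygen.
Exactly one fragment in the molecule meets all constraints, giving 1 match.

1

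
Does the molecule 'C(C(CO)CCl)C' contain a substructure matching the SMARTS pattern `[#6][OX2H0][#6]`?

No

The pattern [#6][OX2H0][#6] describes an aliphatic oxygen bridging two carbons with no H on the oxygen — an ether.
The closest candidate here is a hydroxyl group (-OH), but the oxygen has H1, not H0 bridging two carbons. No other fragment satisfies the full query, so there is no match.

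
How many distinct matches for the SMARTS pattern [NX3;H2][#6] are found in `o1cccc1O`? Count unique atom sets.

0

[NX3;H2][#6] is the SMARTS for a primary amine: a trivalent nitrogen with two H attached to carbon.
No fragment in the molecule satisfies every constraint, giving 0 matches.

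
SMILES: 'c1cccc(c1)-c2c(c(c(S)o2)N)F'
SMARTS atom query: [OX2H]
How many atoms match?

The query [OX2H] means: aliphatic oxygen with two connections, one of which is H — an -OH oxygen.
Check the 14 heavy atoms by environment: 1× o (aromatic, H0, X2) → no; 5× c (aromatic, H0, X3) → no; 1× N (H2, X3) → no; 5× c (aromatic, H1, X3) → no; 1× S (H1, X2) → no; 1× F (H0, X1) → no.
No environment satisfies the query, so 0 matching atoms.

0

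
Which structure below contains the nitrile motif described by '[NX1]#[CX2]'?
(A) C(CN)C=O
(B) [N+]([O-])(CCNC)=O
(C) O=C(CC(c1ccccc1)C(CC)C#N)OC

C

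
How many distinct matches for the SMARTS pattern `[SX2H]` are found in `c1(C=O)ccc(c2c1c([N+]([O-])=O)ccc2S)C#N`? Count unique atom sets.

[SX2H] is the SMARTS for a thiol: an aliphatic sulfur with two connections, one being H.
Exactly one fragment in the molecule meets all constraints, giving 1 match.

1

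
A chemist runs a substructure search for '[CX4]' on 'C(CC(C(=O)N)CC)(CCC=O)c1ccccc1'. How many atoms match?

7

Check the 18 heavy atoms by environment: 7× C (X4) → match; 2× C (X3) → no; 2× O (X1) → no; 1× N (X3) → no; 6× c (aromatic, X3) → no.
That gives 7 matching atoms.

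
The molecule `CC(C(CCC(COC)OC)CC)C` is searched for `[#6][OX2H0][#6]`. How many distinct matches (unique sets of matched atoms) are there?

2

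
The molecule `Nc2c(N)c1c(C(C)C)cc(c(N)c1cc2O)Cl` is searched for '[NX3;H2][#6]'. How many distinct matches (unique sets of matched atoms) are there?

3

[NX3;H2][#6] is the SMARTS for a primary amine: a trivalent nitrogen with two H attached to carbon.
The molecule carries 3 separate instances of a primary amino group (-NH2) meeting every constraint; each maps to a distinct set of atoms, giving 3 matches.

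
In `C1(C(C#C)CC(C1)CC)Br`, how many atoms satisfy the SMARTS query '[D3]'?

The query [D3] means: atom with exactly three heavy-atom neighbours.
Check the 10 heavy atoms by environment: 3× C (D3) → match; 4× C (D2) → no; 2× C (D1) → no; 1× Br (D1) → no.
That gives 3 matching atoms.

3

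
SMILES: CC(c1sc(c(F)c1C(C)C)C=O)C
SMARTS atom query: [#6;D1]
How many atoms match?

The query [#6;D1] means: carbon bonded to exactly one heavy atom.
Check the 14 heavy atoms by environment: 1× s (aromatic, D2) → no; 4× c (aromatic, D3) → no; 2× C (D3) → no; 4× C (D1) → match; 1× F (D1) → no; 1× C (D2) → no; 1× O (D1) → no.
That gives 4 matching atoms.

4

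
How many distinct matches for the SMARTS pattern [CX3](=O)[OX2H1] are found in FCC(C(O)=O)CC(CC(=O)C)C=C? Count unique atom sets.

1

[CX3](=O)[OX2H1] is the SMARTS for a carboxylic acid: an sp2 carbon double-bonded to O and single-bonded to an -OH oxygen.
Exactly one fragment in the molecule meets all constraints, giving 1 match.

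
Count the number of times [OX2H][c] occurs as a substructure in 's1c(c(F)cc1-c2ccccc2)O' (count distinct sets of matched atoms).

1

[OX2H][c] is the SMARTS for a phenol: a hydroxyl oxygen attached to an aromatic carbon.
Exactly one fragment in the molecule meets all constraints, giving 1 match.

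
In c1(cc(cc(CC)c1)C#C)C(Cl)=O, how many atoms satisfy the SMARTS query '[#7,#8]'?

1

The query [#7,#8] means: nitrogen or oxygen (comma = OR).
Check the 13 heavy atoms by environment: 6× c (aromatic) → no; 5× C → no; 1× O → match; 1× Cl → no.
That gives 1 matching atom.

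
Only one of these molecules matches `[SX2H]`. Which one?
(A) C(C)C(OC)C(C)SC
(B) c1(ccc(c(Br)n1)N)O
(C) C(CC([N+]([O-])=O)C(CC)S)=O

C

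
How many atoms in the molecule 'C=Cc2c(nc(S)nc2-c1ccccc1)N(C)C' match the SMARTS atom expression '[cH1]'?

5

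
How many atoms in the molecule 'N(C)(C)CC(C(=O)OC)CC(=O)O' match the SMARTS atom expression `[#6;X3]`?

Check the 13 heavy atoms by environment: 6× C (X4) → no; 2× C (X3) → match; 2× O (X1) → no; 2× O (X2) → no; 1× N (X3) → no.
That gives 2 matching atoms.

2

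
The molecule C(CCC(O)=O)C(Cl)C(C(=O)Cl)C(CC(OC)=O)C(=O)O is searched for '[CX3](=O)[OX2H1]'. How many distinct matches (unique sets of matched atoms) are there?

2

[CX3](=O)[OX2H1] is the SMARTS for a carboxylic acid: an sp2 carbon double-bonded to O and single-bonded to an -OH oxygen.
The molecule carries 2 separate instances of a carboxylic acid group (-C(=O)OH) meeting every constraint; each maps to a distinct set of atoms, giving 2 matches.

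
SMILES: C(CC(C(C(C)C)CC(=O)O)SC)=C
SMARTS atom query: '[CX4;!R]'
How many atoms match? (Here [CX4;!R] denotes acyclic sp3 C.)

8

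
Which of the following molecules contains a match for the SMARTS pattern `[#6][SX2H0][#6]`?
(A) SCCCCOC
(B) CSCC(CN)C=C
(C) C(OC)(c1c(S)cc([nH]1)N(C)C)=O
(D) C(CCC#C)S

B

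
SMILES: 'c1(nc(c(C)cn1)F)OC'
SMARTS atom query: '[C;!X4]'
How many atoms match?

0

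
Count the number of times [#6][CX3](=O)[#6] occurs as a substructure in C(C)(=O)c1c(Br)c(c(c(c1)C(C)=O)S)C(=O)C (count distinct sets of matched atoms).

[#6][CX3](=O)[#6] is the SMARTS for a ketone: a carbonyl carbon (no H) flanked by two carbons.
The molecule carries 3 separate instances of an acetyl/ketone group (-C(=O)CH3) meeting every constraint; each maps to a distinct set of atoms, giving 3 matches.

3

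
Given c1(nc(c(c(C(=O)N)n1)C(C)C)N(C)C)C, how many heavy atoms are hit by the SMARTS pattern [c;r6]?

4

The query [c;r6] means: aromatic carbon that belongs to a six-membered ring.
Check the 16 heavy atoms by environment: 2× n (aromatic, in 6-ring) → no; 4× c (aromatic, in 6-ring) → match; 2× N (acyclic) → no; 7× C (acyclic) → no; 1× O (acyclic) → no.
That gives 4 matching atoms.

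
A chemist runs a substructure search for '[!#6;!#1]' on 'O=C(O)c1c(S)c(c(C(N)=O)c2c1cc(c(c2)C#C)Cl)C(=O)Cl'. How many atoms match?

8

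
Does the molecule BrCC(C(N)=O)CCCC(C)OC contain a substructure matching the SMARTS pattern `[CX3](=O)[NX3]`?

Yes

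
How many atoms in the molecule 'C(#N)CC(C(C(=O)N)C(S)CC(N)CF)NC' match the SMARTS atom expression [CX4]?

8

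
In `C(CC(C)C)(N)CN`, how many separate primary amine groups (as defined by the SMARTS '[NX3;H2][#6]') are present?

[NX3;H2][#6] is the SMARTS for a primary amine: a trivalent nitrogen with two H attached to carbon.
The molecule carries 2 separate instances of a primary amino group (-NH2) meeting every constraint; each maps to a distinct set of atoms, giving 2 matches.

2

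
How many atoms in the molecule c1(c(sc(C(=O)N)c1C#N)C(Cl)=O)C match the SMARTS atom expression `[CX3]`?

2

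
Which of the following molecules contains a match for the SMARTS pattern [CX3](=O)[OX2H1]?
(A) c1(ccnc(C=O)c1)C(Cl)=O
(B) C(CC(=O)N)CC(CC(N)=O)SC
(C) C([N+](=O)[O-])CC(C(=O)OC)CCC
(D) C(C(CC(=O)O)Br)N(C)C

[CX3](=O)[OX2H1] describes an sp2 carbon double-bonded to O and single-bonded to an -OH oxygen (a carboxylic acid).
(A) has an acyl chloride (-C(=O)Cl) but the carbonyl is bonded to Cl, not to an -OH oxygen.
(B) has a primary amide (-C(=O)NH2) but the carbonyl is bonded to N, not to an -OH oxygen.
(C) has a methyl-ester group (-C(=O)OCH3) but the singly-bonded O has no H (OX2H0, not OX2H1).
(D) contains a carboxylic acid group (-C(=O)OH), which satisfies every atom and bond constraint.
So the answer is (D).

D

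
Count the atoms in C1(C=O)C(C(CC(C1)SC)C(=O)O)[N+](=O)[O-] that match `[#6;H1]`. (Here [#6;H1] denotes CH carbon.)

The query [#6;H1] means: any carbon bearing exactly one hydrogen.
Check the 16 heavy atoms by environment: 5× C (H1) → match; 2× C (H2) → no; 1× S (H0) → no; 1× C (H3) → no; 1× N (charge +1, H0) → no; 1× O (charge -1, H0) → no; 3× O (H0) → no; 1× C (H0) → no; 1× O (H1) → no.
That gives 5 matching atoms.

5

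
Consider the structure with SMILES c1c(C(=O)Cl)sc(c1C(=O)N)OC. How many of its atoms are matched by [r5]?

5

Check the 13 heavy atoms by environment: 1× s (aromatic, in 5-ring) → match; 4× c (aromatic, in 5-ring) → match; 3× C (acyclic) → no; 3× O (acyclic) → no; 1× Cl (acyclic) → no; 1× N (acyclic) → no.
Summing the matching environments: 1 + 4 = 5 matching atoms.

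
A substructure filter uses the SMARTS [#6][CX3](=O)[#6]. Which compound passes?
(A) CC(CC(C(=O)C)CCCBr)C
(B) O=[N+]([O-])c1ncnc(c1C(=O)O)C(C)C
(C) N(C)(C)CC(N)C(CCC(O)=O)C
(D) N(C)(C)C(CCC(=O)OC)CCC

A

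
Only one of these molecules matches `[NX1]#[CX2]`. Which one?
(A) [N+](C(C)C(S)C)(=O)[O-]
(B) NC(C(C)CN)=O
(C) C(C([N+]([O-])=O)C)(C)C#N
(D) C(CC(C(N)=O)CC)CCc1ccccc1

[NX1]#[CX2] describes a nitrogen triple-bonded to a two-connected carbon (a nitrile).
(A) has a nitro group (-[N+](=O)[O-]) but there is no C#N triple bond.
(B) has a primary amide (-C(=O)NH2) but the nitrogen is NX3, not NX1.
(C) contains a nitrile (-C#N), which satisfies every atom and bond constraint.
(D) has a primary amide (-C(=O)NH2) but the nitrogen is NX3, not NX1.
So the answer is (C).

C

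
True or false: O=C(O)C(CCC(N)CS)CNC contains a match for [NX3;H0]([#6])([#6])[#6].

False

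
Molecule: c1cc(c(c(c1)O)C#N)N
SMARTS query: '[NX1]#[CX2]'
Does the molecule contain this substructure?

Yes

The pattern [NX1]#[CX2] describes a nitrogen triple-bonded to a two-connected carbon — a nitrile.
The molecule carries a nitrile (-C#N), whose atoms satisfy every constraint of the query, so the pattern matches.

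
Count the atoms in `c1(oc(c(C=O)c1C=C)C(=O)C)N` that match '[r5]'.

The query [r5] means: r5 matches atoms in a five-membered ring.
Check the 13 heavy atoms by environment: 1× o (aromatic, in 5-ring) → match; 4× c (aromatic, in 5-ring) → match; 1× N (acyclic) → no; 5× C (acyclic) → no; 2× O (acyclic) → no.
Summing the matching environments: 1 + 4 = 5 matching atoms.

5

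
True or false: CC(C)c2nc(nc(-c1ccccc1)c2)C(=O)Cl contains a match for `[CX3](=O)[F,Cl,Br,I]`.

True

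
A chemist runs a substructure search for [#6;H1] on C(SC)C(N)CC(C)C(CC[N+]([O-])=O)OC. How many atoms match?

The query [#6;H1] means: any carbon bearing exactly one hydrogen.
Check the 16 heavy atoms by environment: 4× C (H2) → no; 3× C (H1) → match; 1× S (H0) → no; 3× C (H3) → no; 2× O (H0) → no; 1× N (charge +1, H0) → no; 1× O (charge -1, H0) → no; 1× N (H2) → no.
That gives 3 matching atoms.

3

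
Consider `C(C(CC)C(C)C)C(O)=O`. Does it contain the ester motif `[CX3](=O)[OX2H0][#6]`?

No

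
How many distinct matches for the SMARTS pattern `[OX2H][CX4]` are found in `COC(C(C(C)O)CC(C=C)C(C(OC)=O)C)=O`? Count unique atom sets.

[OX2H][CX4] is the SMARTS for an aliphatic alcohol: a hydroxyl oxygen bound to an sp3 (X4) carbon.
Exactly one fragment in the molecule meets all constraints, giving 1 match.

1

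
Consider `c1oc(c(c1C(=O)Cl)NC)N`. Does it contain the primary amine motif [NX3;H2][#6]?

The pattern [NX3;H2][#6] describes a trivalent nitrogen with two H attached to carbon — a primary amine.
The molecule carries a primary amino group (-NH2), whose atoms satisfy every constraint of the query, so the pattern matches.

Yes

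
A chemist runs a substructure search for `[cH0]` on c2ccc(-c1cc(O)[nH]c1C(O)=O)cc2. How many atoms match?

4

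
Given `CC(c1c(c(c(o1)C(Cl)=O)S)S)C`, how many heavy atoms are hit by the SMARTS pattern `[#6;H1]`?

1

The query [#6;H1] means: any carbon bearing exactly one hydrogen.
Check the 13 heavy atoms by environment: 1× o (aromatic, H0) → no; 4× c (aromatic, H0) → no; 2× S (H1) → no; 1× C (H1) → match; 2× C (H3) → no; 1× C (H0) → no; 1× O (H0) → no; 1× Cl (H0) → no.
That gives 1 matching atom.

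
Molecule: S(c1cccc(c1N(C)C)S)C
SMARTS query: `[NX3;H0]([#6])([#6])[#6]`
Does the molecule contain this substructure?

Yes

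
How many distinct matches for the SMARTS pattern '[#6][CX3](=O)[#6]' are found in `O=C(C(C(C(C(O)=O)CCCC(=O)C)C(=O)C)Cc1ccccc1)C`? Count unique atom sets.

3

[#6][CX3](=O)[#6] is the SMARTS for a ketone: a carbonyl carbon (no H) flanked by two carbons.
The molecule carries 3 separate instances of an acetyl/ketone group (-C(=O)CH3) meeting every constraint; each maps to a distinct set of atoms, giving 3 matches.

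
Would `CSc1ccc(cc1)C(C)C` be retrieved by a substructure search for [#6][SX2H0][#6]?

Yes

The pattern [#6][SX2H0][#6] describes an aliphatic sulfur bridging two carbons with no H on the sulfur — a thioether.
The molecule carries a methylthio ether (-SCH3), whose atoms satisfy every constraint of the query, so the pattern matches.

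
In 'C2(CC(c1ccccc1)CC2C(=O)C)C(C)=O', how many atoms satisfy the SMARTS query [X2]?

0

Check the 17 heavy atoms by environment: 7× C (X4) → no; 2× C (X3) → no; 2× O (X1) → no; 6× c (aromatic, X3) → no.
No environment satisfies the query, so 0 matching atoms.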